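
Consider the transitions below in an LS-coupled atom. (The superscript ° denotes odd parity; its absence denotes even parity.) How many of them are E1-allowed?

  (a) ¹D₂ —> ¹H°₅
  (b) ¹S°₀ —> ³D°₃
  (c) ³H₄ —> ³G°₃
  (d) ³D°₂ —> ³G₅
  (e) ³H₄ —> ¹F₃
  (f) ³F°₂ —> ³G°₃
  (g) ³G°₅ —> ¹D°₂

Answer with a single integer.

(a) forbidden (ΔL, ΔJ fail)
(b) forbidden (parity, ΔS, ΔL, ΔJ fail)
(c) allowed
(d) forbidden (ΔL, ΔJ fail)
(e) forbidden (parity, ΔS, ΔL fail)
(f) forbidden (parity fails)
(g) forbidden (parity, ΔS, ΔL, ΔJ fail)
Total allowed: 1 of 7.

1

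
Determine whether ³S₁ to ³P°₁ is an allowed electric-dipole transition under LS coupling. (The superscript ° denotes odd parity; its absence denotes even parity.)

allowed

Initial level: S=1, L=0, J=1, parity even. Final level: S=1, L=1, J=1, parity odd.
Parity must change: even → odd — satisfied.
ΔS = 0: S: 1 → 1 — satisfied.
ΔL = 0, ±1 (not L=0↔0): L: 0 → 1, ΔL = +1 — satisfied.
ΔJ = 0, ±1 (not J=0↔0): J: 1 → 1, ΔJ = +0 — satisfied.
All four E1 rules are satisfied.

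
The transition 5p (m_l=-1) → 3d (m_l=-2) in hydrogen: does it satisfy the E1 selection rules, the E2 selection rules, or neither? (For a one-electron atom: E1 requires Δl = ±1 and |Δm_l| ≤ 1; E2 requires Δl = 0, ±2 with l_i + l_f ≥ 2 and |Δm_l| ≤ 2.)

Δl = 2 − 1 = +1; l_i + l_f = 3.
Δm_l = -1.
E1 (Δl = ±1, |Δm_l| ≤ 1): satisfied.
E2 (Δl = 0,±2, l_i+l_f ≥ 2, |Δm_l| ≤ 2): not satisfied.

E1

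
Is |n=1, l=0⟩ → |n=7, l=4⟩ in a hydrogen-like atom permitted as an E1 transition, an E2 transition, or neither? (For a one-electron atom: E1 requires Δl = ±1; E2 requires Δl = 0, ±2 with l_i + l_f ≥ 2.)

neither

Δl = 4 − 0 = +4; l_i + l_f = 4.
E1 (Δl = ±1): not satisfied.
E2 (Δl = 0,±2, l_i+l_f ≥ 2): not satisfied.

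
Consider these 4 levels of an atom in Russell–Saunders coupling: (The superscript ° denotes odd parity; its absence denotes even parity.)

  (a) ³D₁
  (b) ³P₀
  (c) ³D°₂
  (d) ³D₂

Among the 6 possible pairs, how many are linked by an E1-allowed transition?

(a)–(b): forbidden (parity).
(a)–(c): allowed.
(a)–(d): forbidden (parity).
(b)–(c): forbidden (ΔJ).
(b)–(d): forbidden (parity, ΔJ).
(c)–(d): allowed.
Allowed pairs: 2 of 6.

2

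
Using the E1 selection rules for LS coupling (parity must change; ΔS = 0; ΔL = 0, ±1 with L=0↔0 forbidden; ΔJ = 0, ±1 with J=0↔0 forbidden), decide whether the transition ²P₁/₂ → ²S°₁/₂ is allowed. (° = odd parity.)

allowed

Initial level: S=1/2, L=1, J=1/2, parity even. Final level: S=1/2, L=0, J=1/2, parity odd.
Parity must change: even → odd — passes.
ΔS = 0: S: 1/2 → 1/2 — passes.
ΔL = 0, ±1 (not L=0↔0): L: 1 → 0, ΔL = -1 — passes.
ΔJ = 0, ±1 (not J=0↔0): J: 1/2 → 1/2, ΔJ = +0 — passes.
All four E1 rules are satisfied.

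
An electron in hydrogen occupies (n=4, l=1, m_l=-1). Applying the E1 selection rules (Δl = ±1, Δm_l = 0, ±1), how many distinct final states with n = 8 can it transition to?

4

E1 requires Δl = ±1, so l_f ∈ {0, 2}; with 0 ≤ l_f ≤ n_f−1 = 7, the allowed l_f values are {0, 2}.
For l_f = 0: m_f ∈ {m_i−1, m_i, m_i+1} ∩ [−0, 0] = {0} → 1 state.
For l_f = 2: m_f ∈ {m_i−1, m_i, m_i+1} ∩ [−2, 2] = {-2, -1, 0} → 3 states.
Total: 4.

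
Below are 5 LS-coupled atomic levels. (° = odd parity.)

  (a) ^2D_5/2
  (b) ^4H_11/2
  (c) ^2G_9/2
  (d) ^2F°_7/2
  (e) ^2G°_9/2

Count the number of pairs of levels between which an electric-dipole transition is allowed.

(a)–(b): forbidden (parity, ΔS, ΔL, ΔJ).
(a)–(c): forbidden (parity, ΔL, ΔJ).
(a)–(d): allowed.
(a)–(e): forbidden (ΔL, ΔJ).
(b)–(c): forbidden (parity, ΔS).
(b)–(d): forbidden (ΔS, ΔL, ΔJ).
(b)–(e): forbidden (ΔS).
(c)–(d): allowed.
(c)–(e): allowed.
(d)–(e): forbidden (parity).
Allowed pairs: 3 of 10.

3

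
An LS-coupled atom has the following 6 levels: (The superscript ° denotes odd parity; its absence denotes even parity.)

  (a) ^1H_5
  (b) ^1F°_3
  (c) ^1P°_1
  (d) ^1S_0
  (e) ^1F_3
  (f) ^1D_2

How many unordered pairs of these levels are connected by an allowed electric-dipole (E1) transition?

(a)–(b): forbidden (ΔL, ΔJ).
(a)–(c): forbidden (ΔL, ΔJ).
(a)–(d): forbidden (parity, ΔL, ΔJ).
(a)–(e): forbidden (parity, ΔL, ΔJ).
(a)–(f): forbidden (parity, ΔL, ΔJ).
(b)–(c): forbidden (parity, ΔL, ΔJ).
(b)–(d): forbidden (ΔL, ΔJ).
(b)–(e): allowed.
(b)–(f): allowed.
(c)–(d): allowed.
(c)–(e): forbidden (ΔL, ΔJ).
(c)–(f): allowed.
(d)–(e): forbidden (parity, ΔL, ΔJ).
(d)–(f): forbidden (parity, ΔL, ΔJ).
(e)–(f): forbidden (parity).
Allowed pairs: 4 of 15.

4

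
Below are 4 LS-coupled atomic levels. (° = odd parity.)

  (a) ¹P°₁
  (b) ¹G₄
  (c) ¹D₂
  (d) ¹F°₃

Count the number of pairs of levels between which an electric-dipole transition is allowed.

(a)–(b): forbidden (ΔL, ΔJ).
(a)–(c): allowed.
(a)–(d): forbidden (parity, ΔL, ΔJ).
(b)–(c): forbidden (parity, ΔL, ΔJ).
(b)–(d): allowed.
(c)–(d): allowed.
Allowed pairs: 3 of 6.

3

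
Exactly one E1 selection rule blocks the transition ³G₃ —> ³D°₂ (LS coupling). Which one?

Parity must change: even → odd — ✓.
ΔS = 0: S: 1 → 1 — ✓.
ΔL = 0, ±1 (not L=0↔0): L: 4 → 2, ΔL = -2 — ✗.
ΔJ = 0, ±1 (not J=0↔0): J: 3 → 2, ΔJ = -1 — ✓.

the ΔL = 0, ±1 rule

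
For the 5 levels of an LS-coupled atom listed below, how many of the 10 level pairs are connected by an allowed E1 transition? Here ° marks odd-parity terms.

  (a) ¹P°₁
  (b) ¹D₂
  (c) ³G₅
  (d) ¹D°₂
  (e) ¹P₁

(a)–(b): allowed.
(a)–(c): forbidden (ΔS, ΔL, ΔJ).
(a)–(d): forbidden (parity).
(a)–(e): allowed.
(b)–(c): forbidden (parity, ΔS, ΔL, ΔJ).
(b)–(d): allowed.
(b)–(e): forbidden (parity).
(c)–(d): forbidden (ΔS, ΔL, ΔJ).
(c)–(e): forbidden (parity, ΔS, ΔL, ΔJ).
(d)–(e): allowed.
Allowed pairs: 4 of 10.

4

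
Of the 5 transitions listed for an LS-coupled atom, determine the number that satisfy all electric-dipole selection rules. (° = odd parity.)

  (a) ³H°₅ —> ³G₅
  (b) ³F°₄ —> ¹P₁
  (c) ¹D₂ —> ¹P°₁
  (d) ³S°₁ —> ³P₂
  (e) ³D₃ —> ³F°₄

4

(a) allowed
(b) forbidden (ΔS, ΔL, ΔJ fail)
(c) allowed
(d) allowed
(e) allowed
Total allowed: 4 of 5.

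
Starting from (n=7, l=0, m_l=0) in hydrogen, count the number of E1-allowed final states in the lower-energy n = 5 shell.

E1 requires Δl = ±1, so l_f ∈ {-1, 1}; with 0 ≤ l_f ≤ n_f−1 = 4, the allowed l_f values are {1}.
For l_f = 1: m_f ∈ {m_i−1, m_i, m_i+1} ∩ [−1, 1] = {-1, 0, 1} → 3 states.
Total: 3.

3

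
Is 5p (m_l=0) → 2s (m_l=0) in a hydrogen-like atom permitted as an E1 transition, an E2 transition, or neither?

E1

Δl = 0 − 1 = -1; l_i + l_f = 1.
Δm_l = +0.
E1 (Δl = ±1, |Δm_l| ≤ 1): satisfied.
E2 (Δl = 0,±2, l_i+l_f ≥ 2, |Δm_l| ≤ 2): not satisfied.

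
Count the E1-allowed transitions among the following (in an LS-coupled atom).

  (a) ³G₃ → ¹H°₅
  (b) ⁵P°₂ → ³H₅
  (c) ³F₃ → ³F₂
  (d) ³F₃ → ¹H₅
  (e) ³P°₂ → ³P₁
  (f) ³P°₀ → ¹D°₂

1

(a) forbidden (ΔS, ΔJ fail)
(b) forbidden (ΔS, ΔL, ΔJ fail)
(c) forbidden (parity fails)
(d) forbidden (parity, ΔS, ΔL, ΔJ fail)
(e) allowed
(f) forbidden (parity, ΔS, ΔJ fail)
Total allowed: 1 of 6.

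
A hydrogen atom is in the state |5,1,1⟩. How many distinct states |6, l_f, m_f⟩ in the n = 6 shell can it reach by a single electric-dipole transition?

E1 requires Δl = ±1, so l_f ∈ {0, 2}; with 0 ≤ l_f ≤ n_f−1 = 5, the allowed l_f values are {0, 2}.
For l_f = 0: m_f ∈ {m_i−1, m_i, m_i+1} ∩ [−0, 0] = {0} → 1 state.
For l_f = 2: m_f ∈ {m_i−1, m_i, m_i+1} ∩ [−2, 2] = {0, 1, 2} → 3 states.
Total: 4.

4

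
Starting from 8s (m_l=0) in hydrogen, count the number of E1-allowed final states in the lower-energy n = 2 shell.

3

E1 requires Δl = ±1, so l_f ∈ {-1, 1}; with 0 ≤ l_f ≤ n_f−1 = 1, the allowed l_f values are {1}.
For l_f = 1: m_f ∈ {m_i−1, m_i, m_i+1} ∩ [−1, 1] = {-1, 0, 1} → 3 states.
Total: 3.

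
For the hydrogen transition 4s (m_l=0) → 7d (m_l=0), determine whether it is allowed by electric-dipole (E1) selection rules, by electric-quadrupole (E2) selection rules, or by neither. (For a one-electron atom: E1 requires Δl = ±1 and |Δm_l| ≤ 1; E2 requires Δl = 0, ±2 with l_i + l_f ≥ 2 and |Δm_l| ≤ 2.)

Δl = 2 − 0 = +2; l_i + l_f = 2.
Δm_l = +0.
E1 (Δl = ±1, |Δm_l| ≤ 1): not satisfied.
E2 (Δl = 0,±2, l_i+l_f ≥ 2, |Δm_l| ≤ 2): satisfied.

E2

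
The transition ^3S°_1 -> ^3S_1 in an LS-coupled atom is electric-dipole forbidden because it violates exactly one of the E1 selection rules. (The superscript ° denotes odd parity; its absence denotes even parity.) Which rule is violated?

the L=0 ↔ L=0 exclusion

Initial level: S=1, L=0, J=1, parity odd. Final level: S=1, L=0, J=1, parity even.
Parity must change: odd → even — ok.
ΔS = 0: S: 1 → 1 — ok.
ΔL = 0, ±1 (not L=0↔0): L: 0 → 0, ΔL = +0 — fails.
ΔJ = 0, ±1 (not J=0↔0): J: 1 → 1, ΔJ = +0 — ok.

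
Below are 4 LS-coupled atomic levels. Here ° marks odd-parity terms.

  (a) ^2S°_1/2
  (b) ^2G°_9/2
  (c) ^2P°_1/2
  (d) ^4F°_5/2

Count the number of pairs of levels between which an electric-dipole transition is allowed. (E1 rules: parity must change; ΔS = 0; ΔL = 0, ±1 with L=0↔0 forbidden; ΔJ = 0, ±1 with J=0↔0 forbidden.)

0

(a)–(b): forbidden (parity, ΔL, ΔJ).
(a)–(c): forbidden (parity).
(a)–(d): forbidden (parity, ΔS, ΔL, ΔJ).
(b)–(c): forbidden (parity, ΔL, ΔJ).
(b)–(d): forbidden (parity, ΔS, ΔJ).
(c)–(d): forbidden (parity, ΔS, ΔL, ΔJ).
Allowed pairs: 0 of 6.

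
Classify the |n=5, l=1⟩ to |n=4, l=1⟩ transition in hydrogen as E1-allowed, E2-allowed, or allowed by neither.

E2

Δl = 1 − 1 = +0; l_i + l_f = 2.
E1 (Δl = ±1): not satisfied.
E2 (Δl = 0,±2, l_i+l_f ≥ 2): satisfied.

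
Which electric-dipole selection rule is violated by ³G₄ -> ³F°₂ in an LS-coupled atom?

the ΔJ = 0, ±1 rule

Reading off the term symbols: S 1→1, L 4→3, J 4→2, parity even→odd.
ΔJ = 0, ±1 (not J=0↔0): J: 4 → 2, ΔJ = -2 — fails.
Parity must change: even → odd — passes.
ΔS = 0: S: 1 → 1 — passes.
ΔL = 0, ±1 (not L=0↔0): L: 4 → 3, ΔL = -1 — passes.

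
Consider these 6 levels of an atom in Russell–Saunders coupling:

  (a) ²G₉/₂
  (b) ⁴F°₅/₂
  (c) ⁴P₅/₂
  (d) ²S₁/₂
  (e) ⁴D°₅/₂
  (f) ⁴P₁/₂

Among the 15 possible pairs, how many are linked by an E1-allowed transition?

(a)–(b): forbidden (ΔS, ΔJ).
(a)–(c): forbidden (parity, ΔS, ΔL, ΔJ).
(a)–(d): forbidden (parity, ΔL, ΔJ).
(a)–(e): forbidden (ΔS, ΔL, ΔJ).
(a)–(f): forbidden (parity, ΔS, ΔL, ΔJ).
(b)–(c): forbidden (ΔL).
(b)–(d): forbidden (ΔS, ΔL, ΔJ).
(b)–(e): forbidden (parity).
(b)–(f): forbidden (ΔL, ΔJ).
(c)–(d): forbidden (parity, ΔS, ΔJ).
(c)–(e): allowed.
(c)–(f): forbidden (parity, ΔJ).
(d)–(e): forbidden (ΔS, ΔL, ΔJ).
(d)–(f): forbidden (parity, ΔS).
(e)–(f): forbidden (ΔJ).
Allowed pairs: 1 of 15.

1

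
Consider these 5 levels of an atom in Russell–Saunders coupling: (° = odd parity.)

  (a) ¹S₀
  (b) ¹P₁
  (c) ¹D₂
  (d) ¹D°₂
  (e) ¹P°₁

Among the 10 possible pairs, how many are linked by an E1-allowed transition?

5

(a)–(b): forbidden (parity).
(a)–(c): forbidden (parity, ΔL, ΔJ).
(a)–(d): forbidden (ΔL, ΔJ).
(a)–(e): allowed.
(b)–(c): forbidden (parity).
(b)–(d): allowed.
(b)–(e): allowed.
(c)–(d): allowed.
(c)–(e): allowed.
(d)–(e): forbidden (parity).
Allowed pairs: 5 of 10.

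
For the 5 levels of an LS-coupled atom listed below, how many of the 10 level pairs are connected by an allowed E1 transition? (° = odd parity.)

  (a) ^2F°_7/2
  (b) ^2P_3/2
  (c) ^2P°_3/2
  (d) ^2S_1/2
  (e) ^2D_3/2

(a)–(b): forbidden (ΔL, ΔJ).
(a)–(c): forbidden (parity, ΔL, ΔJ).
(a)–(d): forbidden (ΔL, ΔJ).
(a)–(e): forbidden (ΔJ).
(b)–(c): allowed.
(b)–(d): forbidden (parity).
(b)–(e): forbidden (parity).
(c)–(d): allowed.
(c)–(e): allowed.
(d)–(e): forbidden (parity, ΔL).
Allowed pairs: 3 of 10.

3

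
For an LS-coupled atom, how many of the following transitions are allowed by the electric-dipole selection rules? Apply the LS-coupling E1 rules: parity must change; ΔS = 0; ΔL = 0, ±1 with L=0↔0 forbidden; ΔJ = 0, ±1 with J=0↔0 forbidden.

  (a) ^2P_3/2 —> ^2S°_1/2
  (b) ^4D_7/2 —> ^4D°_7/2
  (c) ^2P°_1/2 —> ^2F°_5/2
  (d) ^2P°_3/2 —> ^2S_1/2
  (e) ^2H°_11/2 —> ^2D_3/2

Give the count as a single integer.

3

(a) allowed
(b) allowed
(c) forbidden (parity, ΔL, ΔJ fail)
(d) allowed
(e) forbidden (ΔL, ΔJ fail)
Total allowed: 3 of 5.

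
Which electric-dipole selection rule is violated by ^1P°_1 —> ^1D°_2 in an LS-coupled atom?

Reading off the term symbols: S 0→0, L 1→2, J 1→2, parity odd→odd.
Parity must change: odd → odd — fails.
ΔJ = 0, ±1 (not J=0↔0): J: 1 → 2, ΔJ = +1 — passes.
ΔL = 0, ±1 (not L=0↔0): L: 1 → 2, ΔL = +1 — passes.
ΔS = 0: S: 0 → 0 — passes.

parity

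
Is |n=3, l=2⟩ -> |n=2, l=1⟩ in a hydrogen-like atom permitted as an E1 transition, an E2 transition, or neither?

E1

Δl = 1 − 2 = -1; l_i + l_f = 3.
E1 (Δl = ±1): satisfied.
E2 (Δl = 0,±2, l_i+l_f ≥ 2): not satisfied.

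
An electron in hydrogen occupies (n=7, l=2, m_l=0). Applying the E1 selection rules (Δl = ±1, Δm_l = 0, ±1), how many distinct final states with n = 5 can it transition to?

E1 requires Δl = ±1, so l_f ∈ {1, 3}; with 0 ≤ l_f ≤ n_f−1 = 4, the allowed l_f values are {1, 3}.
For l_f = 1: m_f ∈ {m_i−1, m_i, m_i+1} ∩ [−1, 1] = {-1, 0, 1} → 3 states.
For l_f = 3: m_f ∈ {m_i−1, m_i, m_i+1} ∩ [−3, 3] = {-1, 0, 1} → 3 states.
Total: 6.

6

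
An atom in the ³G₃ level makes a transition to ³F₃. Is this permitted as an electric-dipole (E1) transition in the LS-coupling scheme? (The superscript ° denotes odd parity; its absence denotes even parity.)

forbidden

ΔL = 0, ±1 (not L=0↔0): L: 4 → 3, ΔL = -1 — ok.
ΔJ = 0, ±1 (not J=0↔0): J: 3 → 3, ΔJ = +0 — ok.
ΔS = 0: S: 1 → 1 — ok.
Parity must change: even → even — fails.
Rule(s) violated: parity.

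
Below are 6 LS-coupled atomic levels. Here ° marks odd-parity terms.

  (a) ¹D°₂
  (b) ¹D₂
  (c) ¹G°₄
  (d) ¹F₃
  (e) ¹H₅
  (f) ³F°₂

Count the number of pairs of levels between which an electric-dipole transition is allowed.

(a)–(b): allowed.
(a)–(c): forbidden (parity, ΔL, ΔJ).
(a)–(d): allowed.
(a)–(e): forbidden (ΔL, ΔJ).
(a)–(f): forbidden (parity, ΔS).
(b)–(c): forbidden (ΔL, ΔJ).
(b)–(d): forbidden (parity).
(b)–(e): forbidden (parity, ΔL, ΔJ).
(b)–(f): forbidden (ΔS).
(c)–(d): allowed.
(c)–(e): allowed.
(c)–(f): forbidden (parity, ΔS, ΔJ).
(d)–(e): forbidden (parity, ΔL, ΔJ).
(d)–(f): forbidden (ΔS).
(e)–(f): forbidden (ΔS, ΔL, ΔJ).
Allowed pairs: 4 of 15.

4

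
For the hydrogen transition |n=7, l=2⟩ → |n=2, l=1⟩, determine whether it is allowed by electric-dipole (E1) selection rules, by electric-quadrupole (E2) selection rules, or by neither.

Δl = 1 − 2 = -1; l_i + l_f = 3.
E1 (Δl = ±1): satisfied.
E2 (Δl = 0,±2, l_i+l_f ≥ 2): not satisfied.

E1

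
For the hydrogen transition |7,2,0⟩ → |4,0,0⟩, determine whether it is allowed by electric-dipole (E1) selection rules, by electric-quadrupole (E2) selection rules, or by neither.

Δl = 0 − 2 = -2; l_i + l_f = 2.
Δm_l = +0.
E1 (Δl = ±1, |Δm_l| ≤ 1): not satisfied.
E2 (Δl = 0,±2, l_i+l_f ≥ 2, |Δm_l| ≤ 2): satisfied.

E2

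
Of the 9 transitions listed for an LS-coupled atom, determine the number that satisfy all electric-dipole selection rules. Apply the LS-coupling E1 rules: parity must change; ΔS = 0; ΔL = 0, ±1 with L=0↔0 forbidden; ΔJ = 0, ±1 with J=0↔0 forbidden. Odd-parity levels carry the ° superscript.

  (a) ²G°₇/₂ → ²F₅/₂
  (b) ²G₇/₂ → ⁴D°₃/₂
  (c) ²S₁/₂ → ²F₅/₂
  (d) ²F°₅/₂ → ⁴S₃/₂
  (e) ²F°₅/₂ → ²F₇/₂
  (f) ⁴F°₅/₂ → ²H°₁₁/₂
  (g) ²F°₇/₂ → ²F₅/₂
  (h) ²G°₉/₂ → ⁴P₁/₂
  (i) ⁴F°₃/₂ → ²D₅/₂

3

(a) allowed
(b) forbidden (ΔS, ΔL, ΔJ fail)
(c) forbidden (parity, ΔL, ΔJ fail)
(d) forbidden (ΔS, ΔL fail)
(e) allowed
(f) forbidden (parity, ΔS, ΔL, ΔJ fail)
(g) allowed
(h) forbidden (ΔS, ΔL, ΔJ fail)
(i) forbidden (ΔS fails)
Total allowed: 3 of 9.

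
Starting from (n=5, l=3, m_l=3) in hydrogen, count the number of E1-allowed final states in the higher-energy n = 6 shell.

E1 requires Δl = ±1, so l_f ∈ {2, 4}; with 0 ≤ l_f ≤ n_f−1 = 5, the allowed l_f values are {2, 4}.
For l_f = 2: m_f ∈ {m_i−1, m_i, m_i+1} ∩ [−2, 2] = {2} → 1 state.
For l_f = 4: m_f ∈ {m_i−1, m_i, m_i+1} ∩ [−4, 4] = {2, 3, 4} → 3 states.
Total: 4.

4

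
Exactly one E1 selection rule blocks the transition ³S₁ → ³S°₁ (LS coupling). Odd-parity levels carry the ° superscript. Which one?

the L=0 ↔ L=0 exclusion

Initial level: S=1, L=0, J=1, parity even. Final level: S=1, L=0, J=1, parity odd.
Parity must change: even → odd — passes.
ΔS = 0: S: 1 → 1 — passes.
ΔL = 0, ±1 (not L=0↔0): L: 0 → 0, ΔL = +0 — fails.
ΔJ = 0, ±1 (not J=0↔0): J: 1 → 1, ΔJ = +0 — passes.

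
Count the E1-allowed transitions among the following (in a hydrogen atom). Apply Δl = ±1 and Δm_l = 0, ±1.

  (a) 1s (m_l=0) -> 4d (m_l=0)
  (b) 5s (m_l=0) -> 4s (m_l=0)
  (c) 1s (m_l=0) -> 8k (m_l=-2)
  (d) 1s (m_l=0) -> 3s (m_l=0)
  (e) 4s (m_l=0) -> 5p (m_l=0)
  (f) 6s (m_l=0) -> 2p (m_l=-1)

(a) forbidden — Δl = +2 (E1 requires Δl = ±1)
(b) forbidden — Δl = +0 (E1 requires Δl = ±1)
(c) forbidden — Δl = +7 (E1 requires Δl = ±1); Δm_l = -2 (E1 requires Δm_l = 0, ±1)
(d) forbidden — Δl = +0 (E1 requires Δl = ±1)
(e) allowed
(f) allowed
Total allowed: 2 of 6.

2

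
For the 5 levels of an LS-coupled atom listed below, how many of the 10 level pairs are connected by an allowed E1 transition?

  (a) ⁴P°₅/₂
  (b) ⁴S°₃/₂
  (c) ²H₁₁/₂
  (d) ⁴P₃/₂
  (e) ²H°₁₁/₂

3

(a)–(b): forbidden (parity).
(a)–(c): forbidden (ΔS, ΔL, ΔJ).
(a)–(d): allowed.
(a)–(e): forbidden (parity, ΔS, ΔL, ΔJ).
(b)–(c): forbidden (ΔS, ΔL, ΔJ).
(b)–(d): allowed.
(b)–(e): forbidden (parity, ΔS, ΔL, ΔJ).
(c)–(d): forbidden (parity, ΔS, ΔL, ΔJ).
(c)–(e): allowed.
(d)–(e): forbidden (ΔS, ΔL, ΔJ).
Allowed pairs: 3 of 10.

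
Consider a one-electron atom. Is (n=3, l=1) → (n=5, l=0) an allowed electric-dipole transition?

allowed

Δl = 0 − 1 = -1; the E1 rule Δl = ±1 is satisfied.
All E1 selection rules are satisfied.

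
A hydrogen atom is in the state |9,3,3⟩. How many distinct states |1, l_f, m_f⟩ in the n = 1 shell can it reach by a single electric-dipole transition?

E1 requires l_f ∈ {2, 4}, but neither lies in [0, 0], so no final state is reachable.
Total: 0.

0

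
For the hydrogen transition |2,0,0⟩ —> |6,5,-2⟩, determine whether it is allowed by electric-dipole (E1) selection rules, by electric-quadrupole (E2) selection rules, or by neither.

Δl = 5 − 0 = +5; l_i + l_f = 5.
Δm_l = -2.
E1 (Δl = ±1, |Δm_l| ≤ 1): not satisfied.
E2 (Δl = 0,±2, l_i+l_f ≥ 2, |Δm_l| ≤ 2): not satisfied.

neither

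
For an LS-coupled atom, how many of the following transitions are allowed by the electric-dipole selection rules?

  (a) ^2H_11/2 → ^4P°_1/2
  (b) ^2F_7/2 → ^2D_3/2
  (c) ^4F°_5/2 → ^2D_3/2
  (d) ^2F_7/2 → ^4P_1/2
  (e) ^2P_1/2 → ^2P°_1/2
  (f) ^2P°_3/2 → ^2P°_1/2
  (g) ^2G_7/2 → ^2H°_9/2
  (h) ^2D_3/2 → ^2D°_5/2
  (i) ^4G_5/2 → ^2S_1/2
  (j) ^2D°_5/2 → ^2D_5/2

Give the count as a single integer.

(a) forbidden (ΔS, ΔL, ΔJ fail)
(b) forbidden (parity, ΔJ fail)
(c) forbidden (ΔS fails)
(d) forbidden (parity, ΔS, ΔL, ΔJ fail)
(e) allowed
(f) forbidden (parity fails)
(g) allowed
(h) allowed
(i) forbidden (parity, ΔS, ΔL, ΔJ fail)
(j) allowed
Total allowed: 4 of 10.

4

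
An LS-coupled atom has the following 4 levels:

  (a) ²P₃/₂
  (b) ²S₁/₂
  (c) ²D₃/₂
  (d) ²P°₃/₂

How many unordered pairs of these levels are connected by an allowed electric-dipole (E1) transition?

3

(a)–(b): forbidden (parity).
(a)–(c): forbidden (parity).
(a)–(d): allowed.
(b)–(c): forbidden (parity, ΔL).
(b)–(d): allowed.
(c)–(d): allowed.
Allowed pairs: 3 of 6.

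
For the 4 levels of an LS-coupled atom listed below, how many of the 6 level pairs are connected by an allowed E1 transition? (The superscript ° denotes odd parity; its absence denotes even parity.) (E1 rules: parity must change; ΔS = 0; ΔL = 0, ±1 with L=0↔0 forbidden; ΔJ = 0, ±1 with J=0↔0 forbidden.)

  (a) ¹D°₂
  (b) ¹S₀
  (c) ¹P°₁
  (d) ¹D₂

(a)–(b): forbidden (ΔL, ΔJ).
(a)–(c): forbidden (parity).
(a)–(d): allowed.
(b)–(c): allowed.
(b)–(d): forbidden (parity, ΔL, ΔJ).
(c)–(d): allowed.
Allowed pairs: 3 of 6.

3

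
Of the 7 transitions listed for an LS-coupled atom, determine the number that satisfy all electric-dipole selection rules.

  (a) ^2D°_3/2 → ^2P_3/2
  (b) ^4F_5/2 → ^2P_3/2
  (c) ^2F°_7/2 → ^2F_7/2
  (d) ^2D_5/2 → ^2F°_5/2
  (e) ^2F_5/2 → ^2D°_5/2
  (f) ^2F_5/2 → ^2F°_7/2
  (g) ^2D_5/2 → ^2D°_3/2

6

(a) allowed
(b) forbidden (parity, ΔS, ΔL fail)
(c) allowed
(d) allowed
(e) allowed
(f) allowed
(g) allowed
Total allowed: 6 of 7.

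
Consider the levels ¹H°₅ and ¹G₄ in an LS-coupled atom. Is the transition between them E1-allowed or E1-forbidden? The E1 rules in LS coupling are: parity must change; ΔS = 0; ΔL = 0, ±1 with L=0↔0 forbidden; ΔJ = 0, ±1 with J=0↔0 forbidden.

allowed

Initial level: S=0, L=5, J=5, parity odd. Final level: S=0, L=4, J=4, parity even.
Parity must change: odd → even — passes.
ΔS = 0: S: 0 → 0 — passes.
ΔL = 0, ±1 (not L=0↔0): L: 5 → 4, ΔL = -1 — passes.
ΔJ = 0, ±1 (not J=0↔0): J: 5 → 4, ΔJ = -1 — passes.
All four E1 rules are satisfied.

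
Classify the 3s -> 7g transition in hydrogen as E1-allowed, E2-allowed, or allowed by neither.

neither

Δl = 4 − 0 = +4; l_i + l_f = 4.
E1 (Δl = ±1): not satisfied.
E2 (Δl = 0,±2, l_i+l_f ≥ 2): not satisfied.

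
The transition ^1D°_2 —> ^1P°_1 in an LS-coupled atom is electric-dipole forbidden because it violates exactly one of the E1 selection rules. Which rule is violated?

parity

Reading off the term symbols: S 0→0, L 2→1, J 2→1, parity odd→odd.
Parity must change: odd → odd — fails.
ΔJ = 0, ±1 (not J=0↔0): J: 2 → 1, ΔJ = -1 — passes.
ΔL = 0, ±1 (not L=0↔0): L: 2 → 1, ΔL = -1 — passes.
ΔS = 0: S: 0 → 0 — passes.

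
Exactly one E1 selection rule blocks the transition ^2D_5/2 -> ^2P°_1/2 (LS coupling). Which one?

the ΔJ = 0, ±1 rule

Reading off the term symbols: S 1/2→1/2, L 2→1, J 5/2→1/2, parity even→odd.
ΔJ = 0, ±1 (not J=0↔0): J: 5/2 → 1/2, ΔJ = -2 — fails.
Parity must change: even → odd — passes.
ΔS = 0: S: 1/2 → 1/2 — passes.
ΔL = 0, ±1 (not L=0↔0): L: 2 → 1, ΔL = -1 — passes.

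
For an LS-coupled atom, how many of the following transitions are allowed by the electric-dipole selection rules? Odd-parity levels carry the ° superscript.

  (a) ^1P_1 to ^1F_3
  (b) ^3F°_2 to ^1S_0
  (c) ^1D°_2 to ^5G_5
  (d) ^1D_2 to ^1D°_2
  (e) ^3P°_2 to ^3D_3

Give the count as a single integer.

2

(a) forbidden (parity, ΔL, ΔJ fail)
(b) forbidden (ΔS, ΔL, ΔJ fail)
(c) forbidden (ΔS, ΔL, ΔJ fail)
(d) allowed
(e) allowed
Total allowed: 2 of 5.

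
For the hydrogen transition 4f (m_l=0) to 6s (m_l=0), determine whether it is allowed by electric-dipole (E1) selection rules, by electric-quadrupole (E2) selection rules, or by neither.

neither

Δl = 0 − 3 = -3; l_i + l_f = 3.
Δm_l = +0.
E1 (Δl = ±1, |Δm_l| ≤ 1): not satisfied.
E2 (Δl = 0,±2, l_i+l_f ≥ 2, |Δm_l| ≤ 2): not satisfied.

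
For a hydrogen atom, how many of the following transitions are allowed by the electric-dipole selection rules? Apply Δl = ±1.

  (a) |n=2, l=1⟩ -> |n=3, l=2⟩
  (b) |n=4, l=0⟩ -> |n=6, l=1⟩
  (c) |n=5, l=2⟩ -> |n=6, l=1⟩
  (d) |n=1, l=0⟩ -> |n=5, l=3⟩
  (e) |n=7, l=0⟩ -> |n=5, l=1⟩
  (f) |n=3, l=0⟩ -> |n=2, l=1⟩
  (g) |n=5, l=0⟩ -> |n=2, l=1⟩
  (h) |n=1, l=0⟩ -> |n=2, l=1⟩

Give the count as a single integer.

7

(a) allowed
(b) allowed
(c) allowed
(d) forbidden — Δl = +3 (E1 requires Δl = ±1)
(e) allowed
(f) allowed
(g) allowed
(h) allowed
Total allowed: 7 of 8.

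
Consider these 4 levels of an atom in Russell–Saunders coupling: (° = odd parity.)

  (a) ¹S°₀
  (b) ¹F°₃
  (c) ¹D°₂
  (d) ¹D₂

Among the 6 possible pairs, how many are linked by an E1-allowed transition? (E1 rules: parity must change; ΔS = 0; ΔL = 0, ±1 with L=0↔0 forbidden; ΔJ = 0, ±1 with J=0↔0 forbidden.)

2

(a)–(b): forbidden (parity, ΔL, ΔJ).
(a)–(c): forbidden (parity, ΔL, ΔJ).
(a)–(d): forbidden (ΔL, ΔJ).
(b)–(c): forbidden (parity).
(b)–(d): allowed.
(c)–(d): allowed.
Allowed pairs: 2 of 6.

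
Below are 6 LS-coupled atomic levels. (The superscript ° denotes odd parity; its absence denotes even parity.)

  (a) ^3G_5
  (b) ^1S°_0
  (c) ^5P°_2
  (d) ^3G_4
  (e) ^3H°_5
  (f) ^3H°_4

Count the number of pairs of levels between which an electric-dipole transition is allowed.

(a)–(b): forbidden (ΔS, ΔL, ΔJ).
(a)–(c): forbidden (ΔS, ΔL, ΔJ).
(a)–(d): forbidden (parity).
(a)–(e): allowed.
(a)–(f): allowed.
(b)–(c): forbidden (parity, ΔS, ΔJ).
(b)–(d): forbidden (ΔS, ΔL, ΔJ).
(b)–(e): forbidden (parity, ΔS, ΔL, ΔJ).
(b)–(f): forbidden (parity, ΔS, ΔL, ΔJ).
(c)–(d): forbidden (ΔS, ΔL, ΔJ).
(c)–(e): forbidden (parity, ΔS, ΔL, ΔJ).
(c)–(f): forbidden (parity, ΔS, ΔL, ΔJ).
(d)–(e): allowed.
(d)–(f): allowed.
(e)–(f): forbidden (parity).
Allowed pairs: 4 of 15.

4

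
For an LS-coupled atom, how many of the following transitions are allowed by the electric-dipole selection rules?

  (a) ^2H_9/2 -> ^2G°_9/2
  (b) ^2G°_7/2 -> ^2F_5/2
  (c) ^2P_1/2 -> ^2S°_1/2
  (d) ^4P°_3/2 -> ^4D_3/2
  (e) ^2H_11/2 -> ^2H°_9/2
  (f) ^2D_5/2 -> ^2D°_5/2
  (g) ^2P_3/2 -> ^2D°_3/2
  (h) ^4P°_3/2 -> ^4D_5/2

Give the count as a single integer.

8

(a) allowed
(b) allowed
(c) allowed
(d) allowed
(e) allowed
(f) allowed
(g) allowed
(h) allowed
Total allowed: 8 of 8.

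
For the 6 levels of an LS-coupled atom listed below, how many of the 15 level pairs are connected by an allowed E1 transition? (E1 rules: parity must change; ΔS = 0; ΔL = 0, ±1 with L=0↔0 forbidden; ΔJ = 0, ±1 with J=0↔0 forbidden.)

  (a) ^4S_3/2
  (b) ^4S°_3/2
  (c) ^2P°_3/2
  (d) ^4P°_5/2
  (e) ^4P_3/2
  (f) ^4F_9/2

(a)–(b): forbidden (ΔL).
(a)–(c): forbidden (ΔS).
(a)–(d): allowed.
(a)–(e): forbidden (parity).
(a)–(f): forbidden (parity, ΔL, ΔJ).
(b)–(c): forbidden (parity, ΔS).
(b)–(d): forbidden (parity).
(b)–(e): allowed.
(b)–(f): forbidden (ΔL, ΔJ).
(c)–(d): forbidden (parity, ΔS).
(c)–(e): forbidden (ΔS).
(c)–(f): forbidden (ΔS, ΔL, ΔJ).
(d)–(e): allowed.
(d)–(f): forbidden (ΔL, ΔJ).
(e)–(f): forbidden (parity, ΔL, ΔJ).
Allowed pairs: 3 of 15.

3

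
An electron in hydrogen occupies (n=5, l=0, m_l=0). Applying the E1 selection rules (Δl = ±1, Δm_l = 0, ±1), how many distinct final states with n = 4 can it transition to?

E1 requires Δl = ±1, so l_f ∈ {-1, 1}; with 0 ≤ l_f ≤ n_f−1 = 3, the allowed l_f values are {1}.
For l_f = 1: m_f ∈ {m_i−1, m_i, m_i+1} ∩ [−1, 1] = {-1, 0, 1} → 3 states.
Total: 3.

3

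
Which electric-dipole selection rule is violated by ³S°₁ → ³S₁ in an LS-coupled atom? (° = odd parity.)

Reading off the term symbols: S 1→1, L 0→0, J 1→1, parity odd→even.
Parity must change: odd → even — passes.
ΔS = 0: S: 1 → 1 — passes.
ΔL = 0, ±1 (not L=0↔0): L: 0 → 0, ΔL = +0 — fails.
ΔJ = 0, ±1 (not J=0↔0): J: 1 → 1, ΔJ = +0 — passes.

the L=0 ↔ L=0 exclusion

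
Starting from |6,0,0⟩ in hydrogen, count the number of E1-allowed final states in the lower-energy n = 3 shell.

3

E1 requires Δl = ±1, so l_f ∈ {-1, 1}; with 0 ≤ l_f ≤ n_f−1 = 2, the allowed l_f values are {1}.
For l_f = 1: m_f ∈ {m_i−1, m_i, m_i+1} ∩ [−1, 1] = {-1, 0, 1} → 3 states.
Total: 3.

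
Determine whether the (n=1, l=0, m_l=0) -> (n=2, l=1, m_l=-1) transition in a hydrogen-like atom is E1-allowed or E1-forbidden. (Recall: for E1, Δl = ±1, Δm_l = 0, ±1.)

Initial l = 0, final l = 1, so Δl = +1. E1 requires Δl = ±1: satisfied.
m_l: 0 → -1 (Δm_l = -1). |Δm_l| ≤ 1 satisfied.
All E1 selection rules are satisfied.

allowed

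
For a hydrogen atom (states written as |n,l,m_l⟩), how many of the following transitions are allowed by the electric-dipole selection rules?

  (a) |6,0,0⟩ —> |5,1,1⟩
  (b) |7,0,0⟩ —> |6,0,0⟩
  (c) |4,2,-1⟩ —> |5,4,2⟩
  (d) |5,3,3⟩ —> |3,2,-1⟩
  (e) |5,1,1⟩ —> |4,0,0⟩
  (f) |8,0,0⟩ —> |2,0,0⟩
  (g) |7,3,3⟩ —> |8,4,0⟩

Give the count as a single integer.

(a) allowed
(b) forbidden — Δl = +0 (E1 requires Δl = ±1)
(c) forbidden — Δl = +2 (E1 requires Δl = ±1); Δm_l = +3 (E1 requires Δm_l = 0, ±1)
(d) forbidden — Δm_l = -4 (E1 requires Δm_l = 0, ±1)
(e) allowed
(f) forbidden — Δl = +0 (E1 requires Δl = ±1)
(g) forbidden — Δm_l = -3 (E1 requires Δm_l = 0, ±1)
Total allowed: 2 of 7.

2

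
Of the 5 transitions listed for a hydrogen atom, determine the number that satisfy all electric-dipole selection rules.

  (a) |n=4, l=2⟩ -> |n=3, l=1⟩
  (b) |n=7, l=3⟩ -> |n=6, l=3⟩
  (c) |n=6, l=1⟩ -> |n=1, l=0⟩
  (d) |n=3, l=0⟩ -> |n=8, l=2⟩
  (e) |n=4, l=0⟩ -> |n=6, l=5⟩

2

(a) allowed
(b) forbidden — Δl = +0 (E1 requires Δl = ±1)
(c) allowed
(d) forbidden — Δl = +2 (E1 requires Δl = ±1)
(e) forbidden — Δl = +5 (E1 requires Δl = ±1)
Total allowed: 2 of 5.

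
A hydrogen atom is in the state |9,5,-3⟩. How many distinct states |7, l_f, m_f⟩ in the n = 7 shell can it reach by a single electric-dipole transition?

6

E1 requires Δl = ±1, so l_f ∈ {4, 6}; with 0 ≤ l_f ≤ n_f−1 = 6, the allowed l_f values are {4, 6}.
For l_f = 4: m_f ∈ {m_i−1, m_i, m_i+1} ∩ [−4, 4] = {-4, -3, -2} → 3 states.
For l_f = 6: m_f ∈ {m_i−1, m_i, m_i+1} ∩ [−6, 6] = {-4, -3, -2} → 3 states.
Total: 6.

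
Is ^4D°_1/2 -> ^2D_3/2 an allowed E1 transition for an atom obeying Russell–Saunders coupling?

Reading off the term symbols: S 3/2→1/2, L 2→2, J 1/2→3/2, parity odd→even.
Parity must change: odd → even — passes.
ΔL = 0, ±1 (not L=0↔0): L: 2 → 2, ΔL = +0 — passes.
ΔS = 0: S: 3/2 → 1/2 — fails.
ΔJ = 0, ±1 (not J=0↔0): J: 1/2 → 3/2, ΔJ = +1 — passes.
Rule(s) violated: ΔS.

forbidden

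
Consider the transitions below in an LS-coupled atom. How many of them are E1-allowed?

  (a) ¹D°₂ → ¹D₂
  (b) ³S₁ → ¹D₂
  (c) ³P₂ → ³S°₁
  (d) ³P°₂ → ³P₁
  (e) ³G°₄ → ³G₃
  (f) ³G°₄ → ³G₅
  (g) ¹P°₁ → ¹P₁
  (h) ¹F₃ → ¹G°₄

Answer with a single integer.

7

(a) allowed
(b) forbidden (parity, ΔS, ΔL fail)
(c) allowed
(d) allowed
(e) allowed
(f) allowed
(g) allowed
(h) allowed
Total allowed: 7 of 8.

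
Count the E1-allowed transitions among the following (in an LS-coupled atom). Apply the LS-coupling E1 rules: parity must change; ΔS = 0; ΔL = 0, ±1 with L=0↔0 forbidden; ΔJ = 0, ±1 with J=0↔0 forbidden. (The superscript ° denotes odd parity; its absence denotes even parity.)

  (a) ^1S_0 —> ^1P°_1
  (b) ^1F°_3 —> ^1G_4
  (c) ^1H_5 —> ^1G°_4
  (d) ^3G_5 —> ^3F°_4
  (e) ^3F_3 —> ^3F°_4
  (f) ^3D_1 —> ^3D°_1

(a) allowed
(b) allowed
(c) allowed
(d) allowed
(e) allowed
(f) allowed
Total allowed: 6 of 6.

6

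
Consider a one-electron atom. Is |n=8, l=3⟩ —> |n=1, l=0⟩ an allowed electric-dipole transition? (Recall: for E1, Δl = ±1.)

Initial l = 3, final l = 0, so Δl = -3. E1 requires Δl = ±1: fails.
The transition is electric-dipole forbidden.

forbidden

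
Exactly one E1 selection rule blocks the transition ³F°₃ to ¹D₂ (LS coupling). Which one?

Parity must change: odd → even — ✓.
ΔJ = 0, ±1 (not J=0↔0): J: 3 → 2, ΔJ = -1 — ✓.
ΔL = 0, ±1 (not L=0↔0): L: 3 → 2, ΔL = -1 — ✓.
ΔS = 0: S: 1 → 0 — ✗.

the ΔS = 0 rule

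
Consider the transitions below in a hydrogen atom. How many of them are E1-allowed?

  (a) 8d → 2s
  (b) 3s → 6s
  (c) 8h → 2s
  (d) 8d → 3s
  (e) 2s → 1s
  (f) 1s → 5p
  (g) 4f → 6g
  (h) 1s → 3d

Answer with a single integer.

(a) forbidden — Δl = -2 (E1 requires Δl = ±1)
(b) forbidden — Δl = +0 (E1 requires Δl = ±1)
(c) forbidden — Δl = -5 (E1 requires Δl = ±1)
(d) forbidden — Δl = -2 (E1 requires Δl = ±1)
(e) forbidden — Δl = +0 (E1 requires Δl = ±1)
(f) allowed
(g) allowed
(h) forbidden — Δl = +2 (E1 requires Δl = ±1)
Total allowed: 2 of 8.

2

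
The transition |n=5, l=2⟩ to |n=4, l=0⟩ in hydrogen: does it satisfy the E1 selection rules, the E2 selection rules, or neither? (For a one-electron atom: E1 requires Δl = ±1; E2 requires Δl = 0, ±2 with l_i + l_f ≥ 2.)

E2

Δl = 0 − 2 = -2; l_i + l_f = 2.
E1 (Δl = ±1): not satisfied.
E2 (Δl = 0,±2, l_i+l_f ≥ 2): satisfied.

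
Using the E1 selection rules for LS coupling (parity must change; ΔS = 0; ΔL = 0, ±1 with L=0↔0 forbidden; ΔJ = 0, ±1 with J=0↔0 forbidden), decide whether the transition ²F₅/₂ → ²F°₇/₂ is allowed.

ΔJ = 0, ±1 (not J=0↔0): J: 5/2 → 7/2, ΔJ = +1 — ok.
ΔS = 0: S: 1/2 → 1/2 — ok.
ΔL = 0, ±1 (not L=0↔0): L: 3 → 3, ΔL = +0 — ok.
Parity must change: even → odd — ok.
All four E1 rules are satisfied.

allowed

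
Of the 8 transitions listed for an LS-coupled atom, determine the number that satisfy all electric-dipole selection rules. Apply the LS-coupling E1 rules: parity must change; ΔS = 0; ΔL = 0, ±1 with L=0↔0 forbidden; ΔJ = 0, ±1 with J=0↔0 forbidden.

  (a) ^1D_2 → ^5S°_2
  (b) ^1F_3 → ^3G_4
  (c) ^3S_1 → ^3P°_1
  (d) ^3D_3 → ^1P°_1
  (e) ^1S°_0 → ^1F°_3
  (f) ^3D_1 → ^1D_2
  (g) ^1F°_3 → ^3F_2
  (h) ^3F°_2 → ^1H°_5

1

(a) forbidden (ΔS, ΔL fail)
(b) forbidden (parity, ΔS fail)
(c) allowed
(d) forbidden (ΔS, ΔJ fail)
(e) forbidden (parity, ΔL, ΔJ fail)
(f) forbidden (parity, ΔS fail)
(g) forbidden (ΔS fails)
(h) forbidden (parity, ΔS, ΔL, ΔJ fail)
Total allowed: 1 of 8.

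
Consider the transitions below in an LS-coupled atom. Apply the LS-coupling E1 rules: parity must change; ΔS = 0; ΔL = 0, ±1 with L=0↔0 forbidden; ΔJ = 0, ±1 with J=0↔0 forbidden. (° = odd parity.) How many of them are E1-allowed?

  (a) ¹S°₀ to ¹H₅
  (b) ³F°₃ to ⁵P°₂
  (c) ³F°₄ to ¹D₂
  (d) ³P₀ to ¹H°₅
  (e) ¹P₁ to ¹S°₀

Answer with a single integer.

(a) forbidden (ΔL, ΔJ fail)
(b) forbidden (parity, ΔS, ΔL fail)
(c) forbidden (ΔS, ΔJ fail)
(d) forbidden (ΔS, ΔL, ΔJ fail)
(e) allowed
Total allowed: 1 of 5.

1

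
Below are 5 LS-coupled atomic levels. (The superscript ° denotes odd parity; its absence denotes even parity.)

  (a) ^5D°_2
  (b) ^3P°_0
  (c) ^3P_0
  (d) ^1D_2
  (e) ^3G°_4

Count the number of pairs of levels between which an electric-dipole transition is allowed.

0

(a)–(b): forbidden (parity, ΔS, ΔJ).
(a)–(c): forbidden (ΔS, ΔJ).
(a)–(d): forbidden (ΔS).
(a)–(e): forbidden (parity, ΔS, ΔL, ΔJ).
(b)–(c): forbidden (ΔJ).
(b)–(d): forbidden (ΔS, ΔJ).
(b)–(e): forbidden (parity, ΔL, ΔJ).
(c)–(d): forbidden (parity, ΔS, ΔJ).
(c)–(e): forbidden (ΔL, ΔJ).
(d)–(e): forbidden (ΔS, ΔL, ΔJ).
Allowed pairs: 0 of 10.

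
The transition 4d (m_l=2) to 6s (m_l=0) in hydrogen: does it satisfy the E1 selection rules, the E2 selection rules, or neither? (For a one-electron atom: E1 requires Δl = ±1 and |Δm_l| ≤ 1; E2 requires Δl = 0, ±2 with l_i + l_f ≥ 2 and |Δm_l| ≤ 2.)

E2

Δl = 0 − 2 = -2; l_i + l_f = 2.
Δm_l = -2.
E1 (Δl = ±1, |Δm_l| ≤ 1): not satisfied.
E2 (Δl = 0,±2, l_i+l_f ≥ 2, |Δm_l| ≤ 2): satisfied.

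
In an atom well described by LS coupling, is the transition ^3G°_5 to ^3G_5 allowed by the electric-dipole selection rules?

allowed

Reading off the term symbols: S 1→1, L 4→4, J 5→5, parity odd→even.
Parity must change: odd → even — satisfied.
ΔS = 0: S: 1 → 1 — satisfied.
ΔL = 0, ±1 (not L=0↔0): L: 4 → 4, ΔL = +0 — satisfied.
ΔJ = 0, ±1 (not J=0↔0): J: 5 → 5, ΔJ = +0 — satisfied.
All four E1 rules are satisfied.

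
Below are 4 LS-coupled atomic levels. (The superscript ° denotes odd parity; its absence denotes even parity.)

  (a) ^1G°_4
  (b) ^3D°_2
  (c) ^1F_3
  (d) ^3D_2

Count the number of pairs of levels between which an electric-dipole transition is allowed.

2

(a)–(b): forbidden (parity, ΔS, ΔL, ΔJ).
(a)–(c): allowed.
(a)–(d): forbidden (ΔS, ΔL, ΔJ).
(b)–(c): forbidden (ΔS).
(b)–(d): allowed.
(c)–(d): forbidden (parity, ΔS).
Allowed pairs: 2 of 6.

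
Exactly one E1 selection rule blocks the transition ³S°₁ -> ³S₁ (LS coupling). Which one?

the L=0 ↔ L=0 exclusion

Initial level: S=1, L=0, J=1, parity odd. Final level: S=1, L=0, J=1, parity even.
ΔS = 0: S: 1 → 1 — ok.
ΔJ = 0, ±1 (not J=0↔0): J: 1 → 1, ΔJ = +0 — ok.
ΔL = 0, ±1 (not L=0↔0): L: 0 → 0, ΔL = +0 — fails.
Parity must change: odd → even — ok.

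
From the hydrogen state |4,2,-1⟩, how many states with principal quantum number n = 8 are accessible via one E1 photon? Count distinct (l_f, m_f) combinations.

E1 requires Δl = ±1, so l_f ∈ {1, 3}; with 0 ≤ l_f ≤ n_f−1 = 7, the allowed l_f values are {1, 3}.
For l_f = 1: m_f ∈ {m_i−1, m_i, m_i+1} ∩ [−1, 1] = {-1, 0} → 2 states.
For l_f = 3: m_f ∈ {m_i−1, m_i, m_i+1} ∩ [−3, 3] = {-2, -1, 0} → 3 states.
Total: 5.

5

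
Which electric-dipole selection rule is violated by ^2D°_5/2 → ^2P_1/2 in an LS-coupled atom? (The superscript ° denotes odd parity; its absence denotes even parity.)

the ΔJ = 0, ±1 rule

Initial level: S=1/2, L=2, J=5/2, parity odd. Final level: S=1/2, L=1, J=1/2, parity even.
Parity must change: odd → even — passes.
ΔS = 0: S: 1/2 → 1/2 — passes.
ΔL = 0, ±1 (not L=0↔0): L: 2 → 1, ΔL = -1 — passes.
ΔJ = 0, ±1 (not J=0↔0): J: 5/2 → 1/2, ΔJ = -2 — fails.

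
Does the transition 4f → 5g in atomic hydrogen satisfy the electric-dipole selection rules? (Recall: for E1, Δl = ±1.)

allowed

Initial l = 3, final l = 4, so Δl = +1. E1 requires Δl = ±1: ✓.
All E1 selection rules are satisfied.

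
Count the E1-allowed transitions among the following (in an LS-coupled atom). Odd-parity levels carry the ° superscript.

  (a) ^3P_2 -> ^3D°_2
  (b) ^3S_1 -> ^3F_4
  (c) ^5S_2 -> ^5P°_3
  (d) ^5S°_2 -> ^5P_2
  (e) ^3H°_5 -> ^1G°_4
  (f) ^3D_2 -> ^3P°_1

4

(a) allowed
(b) forbidden (parity, ΔL, ΔJ fail)
(c) allowed
(d) allowed
(e) forbidden (parity, ΔS fail)
(f) allowed
Total allowed: 4 of 6.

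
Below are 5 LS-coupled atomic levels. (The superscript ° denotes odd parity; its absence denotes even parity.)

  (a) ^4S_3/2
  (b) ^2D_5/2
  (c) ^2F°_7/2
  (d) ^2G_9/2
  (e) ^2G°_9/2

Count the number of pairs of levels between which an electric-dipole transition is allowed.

3

(a)–(b): forbidden (parity, ΔS, ΔL).
(a)–(c): forbidden (ΔS, ΔL, ΔJ).
(a)–(d): forbidden (parity, ΔS, ΔL, ΔJ).
(a)–(e): forbidden (ΔS, ΔL, ΔJ).
(b)–(c): allowed.
(b)–(d): forbidden (parity, ΔL, ΔJ).
(b)–(e): forbidden (ΔL, ΔJ).
(c)–(d): allowed.
(c)–(e): forbidden (parity).
(d)–(e): allowed.
Allowed pairs: 3 of 10.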